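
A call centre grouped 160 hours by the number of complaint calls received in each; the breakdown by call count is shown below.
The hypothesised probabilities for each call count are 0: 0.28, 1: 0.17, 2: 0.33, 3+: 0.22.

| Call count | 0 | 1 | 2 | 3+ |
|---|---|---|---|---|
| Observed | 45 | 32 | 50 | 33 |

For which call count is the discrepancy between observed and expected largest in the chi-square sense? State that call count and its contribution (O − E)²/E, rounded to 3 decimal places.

Expected counts E_i = n·p_i: 160×0.28 = 44.8, 160×0.17 = 27.2, 160×0.33 = 52.8, 160×0.22 = 35.2.
cat         O        E   (O−E)²/E
0          45     44.8     0.0009
1          32     27.2     0.8471
2          50     52.8     0.1485
3+         33     35.2     0.1375
The largest term is for 1: 0.847.

1, 0.847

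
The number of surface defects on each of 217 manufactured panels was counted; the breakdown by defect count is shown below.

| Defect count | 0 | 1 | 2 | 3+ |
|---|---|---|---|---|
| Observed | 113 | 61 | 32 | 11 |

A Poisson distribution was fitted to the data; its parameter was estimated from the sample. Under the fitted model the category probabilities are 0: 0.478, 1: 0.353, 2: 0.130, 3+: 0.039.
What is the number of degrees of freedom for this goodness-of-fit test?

There are k = 4 categories and 1 parameter estimated from the data, so df = 4 − 1 − 1 = 2.

2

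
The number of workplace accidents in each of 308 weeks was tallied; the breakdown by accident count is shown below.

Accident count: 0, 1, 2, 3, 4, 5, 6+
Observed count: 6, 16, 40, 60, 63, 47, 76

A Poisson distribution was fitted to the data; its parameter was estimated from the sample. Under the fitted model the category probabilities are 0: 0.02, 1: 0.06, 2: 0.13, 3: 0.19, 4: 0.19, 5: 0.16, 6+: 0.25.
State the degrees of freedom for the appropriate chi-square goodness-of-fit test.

There are k = 7 categories and 1 parameter estimated from the data, so df = 7 − 1 − 1 = 5.

5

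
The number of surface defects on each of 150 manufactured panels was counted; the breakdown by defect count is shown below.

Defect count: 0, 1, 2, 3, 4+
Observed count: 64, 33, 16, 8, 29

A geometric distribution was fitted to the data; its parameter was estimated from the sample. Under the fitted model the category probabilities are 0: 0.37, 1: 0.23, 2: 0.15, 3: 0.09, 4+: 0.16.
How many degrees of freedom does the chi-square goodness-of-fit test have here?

3

There are k = 5 categories and 1 parameter estimated from the data, so df = 5 − 1 − 1 = 3.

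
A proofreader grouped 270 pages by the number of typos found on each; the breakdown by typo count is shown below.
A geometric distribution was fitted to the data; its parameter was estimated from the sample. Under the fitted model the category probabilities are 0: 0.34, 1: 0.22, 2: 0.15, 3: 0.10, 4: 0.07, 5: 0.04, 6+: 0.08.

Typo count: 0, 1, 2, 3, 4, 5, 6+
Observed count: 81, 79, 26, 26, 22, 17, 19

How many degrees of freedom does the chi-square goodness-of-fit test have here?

There are k = 7 categories and 1 parameter estimated from the data, so df = 7 − 1 − 1 = 5.

5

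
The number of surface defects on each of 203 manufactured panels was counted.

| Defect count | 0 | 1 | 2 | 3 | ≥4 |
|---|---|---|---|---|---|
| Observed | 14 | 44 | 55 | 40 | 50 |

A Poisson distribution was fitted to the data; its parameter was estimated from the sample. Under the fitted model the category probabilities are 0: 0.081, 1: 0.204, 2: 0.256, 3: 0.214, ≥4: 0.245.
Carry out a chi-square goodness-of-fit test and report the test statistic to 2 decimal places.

0.98

Expected counts E_i = n·p_i: 203×0.081 = 16.443, 203×0.204 = 41.412, 203×0.256 = 51.968, 203×0.214 = 43.442, 203×0.245 = 49.735.
cat         O        E   (O−E)²/E
0          14   16.443      0.363
1          44   41.412      0.162
2          55   51.968      0.177
3          40   43.442      0.273
≥4         50   49.735      0.001
Sum = 0.98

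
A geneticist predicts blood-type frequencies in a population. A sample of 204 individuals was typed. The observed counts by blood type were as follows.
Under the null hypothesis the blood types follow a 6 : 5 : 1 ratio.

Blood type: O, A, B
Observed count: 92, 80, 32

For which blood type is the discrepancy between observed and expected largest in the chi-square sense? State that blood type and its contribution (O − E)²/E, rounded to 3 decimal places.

B, 13.235

Ratio total = 12. Expected counts: 204×6/12 = 102, 204×5/12 = 85, 204×1/12 = 17.
cat         O        E   (O−E)²/E
O          92      102     0.9804
A          80       85     0.2941
B          32       17    13.2353
The largest term is for B: 13.235.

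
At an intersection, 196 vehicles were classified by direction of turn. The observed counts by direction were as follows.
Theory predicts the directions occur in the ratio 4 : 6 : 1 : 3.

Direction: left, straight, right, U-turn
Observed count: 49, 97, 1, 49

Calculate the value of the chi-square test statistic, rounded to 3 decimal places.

16.125

Ratio total = 14. Expected counts: 196×4/14 = 56, 196×6/14 = 84, 196×1/14 = 14, 196×3/14 = 42.
left: (49 − 56)²/56 = 49/56 = 0.8750
straight: (97 − 84)²/84 = 169/84 = 2.0119
right: (1 − 14)²/14 = 169/14 = 12.0714
U-turn: (49 − 42)²/42 = 49/42 = 1.1667
Sum = 16.125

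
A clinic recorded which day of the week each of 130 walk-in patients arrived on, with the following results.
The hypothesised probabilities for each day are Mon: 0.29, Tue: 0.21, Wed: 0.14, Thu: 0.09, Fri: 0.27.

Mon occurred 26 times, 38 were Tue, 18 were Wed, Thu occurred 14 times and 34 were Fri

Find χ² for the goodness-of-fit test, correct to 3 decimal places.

Expected counts E_i = n·p_i: 130×0.29 = 37.7, 130×0.21 = 27.3, 130×0.14 = 18.2, 130×0.09 = 11.7, 130×0.27 = 35.1.
χ² = (26−37.7)²/37.7 + (38−27.3)²/27.3 + (18−18.2)²/18.2 + (14−11.7)²/11.7 + (34−35.1)²/35.1
   = 3.6310 + 4.1938 + 0.0022 + 0.4521 + 0.0345
Sum = 8.314

8.314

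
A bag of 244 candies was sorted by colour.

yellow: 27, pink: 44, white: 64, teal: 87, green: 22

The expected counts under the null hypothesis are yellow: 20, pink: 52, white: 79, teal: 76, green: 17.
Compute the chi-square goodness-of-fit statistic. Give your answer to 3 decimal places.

χ² = (27−20)²/20 + (44−52)²/52 + (64−79)²/79 + (87−76)²/76 + (22−17)²/17
   = 2.4500 + 1.2308 + 2.8481 + 1.5921 + 1.4706
Sum = 9.592

9.592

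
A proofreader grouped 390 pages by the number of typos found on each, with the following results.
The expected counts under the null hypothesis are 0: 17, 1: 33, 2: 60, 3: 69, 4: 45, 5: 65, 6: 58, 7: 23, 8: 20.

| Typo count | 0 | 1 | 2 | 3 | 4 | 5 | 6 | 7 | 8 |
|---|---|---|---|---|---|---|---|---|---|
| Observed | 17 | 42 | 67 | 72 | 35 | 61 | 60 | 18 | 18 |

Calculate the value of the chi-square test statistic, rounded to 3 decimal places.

7.226

0: (17 − 17)²/17 = 0/17 = 0.0000
1: (42 − 33)²/33 = 81/33 = 2.4545
2: (67 − 60)²/60 = 49/60 = 0.8167
3: (72 − 69)²/69 = 9/69 = 0.1304
4: (35 − 45)²/45 = 100/45 = 2.2222
5: (61 − 65)²/65 = 16/65 = 0.2462
6: (60 − 58)²/58 = 4/58 = 0.0690
7: (18 − 23)²/23 = 25/23 = 1.0870
8: (18 − 20)²/20 = 4/20 = 0.2000
Sum = 7.226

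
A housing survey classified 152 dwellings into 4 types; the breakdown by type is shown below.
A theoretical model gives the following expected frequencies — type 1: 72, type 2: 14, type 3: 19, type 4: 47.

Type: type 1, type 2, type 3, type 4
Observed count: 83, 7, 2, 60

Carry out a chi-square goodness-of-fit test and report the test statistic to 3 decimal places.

cat         O        E   (O−E)²/E
type 1     83       72     1.6806
type 2      7       14     3.5000
type 3      2       19    15.2105
type 4     60       47     3.5957
Sum = 23.987

23.987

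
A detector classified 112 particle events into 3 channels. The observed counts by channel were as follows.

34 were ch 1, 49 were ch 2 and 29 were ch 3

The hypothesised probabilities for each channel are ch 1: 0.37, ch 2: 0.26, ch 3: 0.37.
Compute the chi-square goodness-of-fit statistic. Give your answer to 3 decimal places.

18.642

Expected counts E_i = n·p_i: 112×0.37 = 41.44, 112×0.26 = 29.12, 112×0.37 = 41.44.
χ² = (34−41.44)²/41.44 + (49−29.12)²/29.12 + (29−41.44)²/41.44
   = 1.3358 + 13.5719 + 3.7344
Sum = 18.642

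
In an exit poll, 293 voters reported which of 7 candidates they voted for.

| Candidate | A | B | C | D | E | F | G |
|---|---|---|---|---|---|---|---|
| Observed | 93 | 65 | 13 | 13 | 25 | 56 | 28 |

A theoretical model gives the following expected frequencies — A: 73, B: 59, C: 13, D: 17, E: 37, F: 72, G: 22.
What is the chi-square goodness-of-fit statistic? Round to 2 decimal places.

A: (93 − 73)²/73 = 400/73 = 5.479
B: (65 − 59)²/59 = 36/59 = 0.610
C: (13 − 13)²/13 = 0/13 = 0.000
D: (13 − 17)²/17 = 16/17 = 0.941
E: (25 − 37)²/37 = 144/37 = 3.892
F: (56 − 72)²/72 = 256/72 = 3.556
G: (28 − 22)²/22 = 36/22 = 1.636
Sum = 16.11

16.11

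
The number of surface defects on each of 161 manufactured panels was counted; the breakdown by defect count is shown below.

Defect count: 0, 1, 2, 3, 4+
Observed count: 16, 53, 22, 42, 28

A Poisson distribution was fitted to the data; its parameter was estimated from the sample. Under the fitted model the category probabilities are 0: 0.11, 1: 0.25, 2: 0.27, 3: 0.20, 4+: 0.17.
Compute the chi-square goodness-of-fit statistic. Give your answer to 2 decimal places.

17.81

Expected counts E_i = n·p_i: 161×0.11 = 17.71, 161×0.25 = 40.25, 161×0.27 = 43.47, 161×0.20 = 32.2, 161×0.17 = 27.37.
0: (16 − 17.71)²/17.71 = 2.9241/17.71 = 0.165
1: (53 − 40.25)²/40.25 = 162.5625/40.25 = 4.039
2: (22 − 43.47)²/43.47 = 460.9609/43.47 = 10.604
3: (42 − 32.2)²/32.2 = 96.04/32.2 = 2.983
4+: (28 − 27.37)²/27.37 = 0.3969/27.37 = 0.015
Sum = 17.81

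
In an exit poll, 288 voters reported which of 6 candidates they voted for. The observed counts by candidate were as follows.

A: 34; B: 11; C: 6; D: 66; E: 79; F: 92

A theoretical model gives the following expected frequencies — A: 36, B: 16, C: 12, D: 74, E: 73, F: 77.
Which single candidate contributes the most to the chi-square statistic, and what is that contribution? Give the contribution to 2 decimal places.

C, 3.00

A: (34 − 36)²/36 = 4/36 = 0.111
B: (11 − 16)²/16 = 25/16 = 1.563
C: (6 − 12)²/12 = 36/12 = 3.000
D: (66 − 74)²/74 = 64/74 = 0.865
E: (79 − 73)²/73 = 36/73 = 0.493
F: (92 − 77)²/77 = 225/77 = 2.922
The largest term is for C: 3.00.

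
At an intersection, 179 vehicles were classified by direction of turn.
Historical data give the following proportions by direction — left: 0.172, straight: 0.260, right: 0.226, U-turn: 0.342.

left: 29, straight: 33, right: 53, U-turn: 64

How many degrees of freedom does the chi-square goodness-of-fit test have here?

3

There are k = 4 categories and no parameters were estimated from the data, so df = 4 − 1 = 3.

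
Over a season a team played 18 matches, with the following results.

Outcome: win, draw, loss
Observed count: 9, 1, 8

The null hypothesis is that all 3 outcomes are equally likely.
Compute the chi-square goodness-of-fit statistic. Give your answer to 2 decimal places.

6.33

Under H₀ each category has probability 1/3, so each expected count is 18/3 = 6.
win: (9 − 6)²/6 = 9/6 = 1.500
draw: (1 − 6)²/6 = 25/6 = 4.167
loss: (8 − 6)²/6 = 4/6 = 0.667
Sum = 6.33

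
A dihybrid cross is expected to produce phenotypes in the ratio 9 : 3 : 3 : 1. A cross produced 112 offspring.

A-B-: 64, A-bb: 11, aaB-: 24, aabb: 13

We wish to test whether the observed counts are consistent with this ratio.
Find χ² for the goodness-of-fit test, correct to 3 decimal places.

10.349

Ratio total = 16. Expected counts: 112×9/16 = 63, 112×3/16 = 21, 112×3/16 = 21, 112×1/16 = 7.
A-B-: (64 − 63)²/63 = 1/63 = 0.0159
A-bb: (11 − 21)²/21 = 100/21 = 4.7619
aaB-: (24 − 21)²/21 = 9/21 = 0.4286
aabb: (13 − 7)²/7 = 36/7 = 5.1429
Sum = 10.349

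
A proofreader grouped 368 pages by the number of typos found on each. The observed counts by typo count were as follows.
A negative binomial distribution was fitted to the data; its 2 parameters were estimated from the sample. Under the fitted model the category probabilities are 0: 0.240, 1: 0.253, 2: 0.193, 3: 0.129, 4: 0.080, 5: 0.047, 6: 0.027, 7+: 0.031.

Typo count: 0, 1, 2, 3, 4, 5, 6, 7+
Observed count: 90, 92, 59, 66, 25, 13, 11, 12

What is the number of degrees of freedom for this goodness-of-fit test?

5

There are k = 8 categories and 2 parameters estimated from the data, so df = 8 − 1 − 2 = 5.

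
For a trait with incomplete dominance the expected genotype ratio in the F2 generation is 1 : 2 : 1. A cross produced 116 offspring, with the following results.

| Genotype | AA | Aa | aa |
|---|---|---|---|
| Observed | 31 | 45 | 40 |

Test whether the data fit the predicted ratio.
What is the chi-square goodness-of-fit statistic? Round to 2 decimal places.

7.22

Ratio total = 4. Expected counts: 116×1/4 = 29, 116×2/4 = 58, 116×1/4 = 29.
cat         O        E   (O−E)²/E
AA         31       29      0.138
Aa         45       58      2.914
aa         40       29      4.172
Sum = 7.22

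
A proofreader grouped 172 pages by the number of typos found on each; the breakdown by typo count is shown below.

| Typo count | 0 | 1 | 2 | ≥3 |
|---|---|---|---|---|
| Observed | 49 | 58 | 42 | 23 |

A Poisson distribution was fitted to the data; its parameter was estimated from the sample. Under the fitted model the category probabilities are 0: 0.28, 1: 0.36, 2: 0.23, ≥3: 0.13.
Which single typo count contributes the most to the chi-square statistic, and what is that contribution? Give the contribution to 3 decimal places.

Expected counts E_i = n·p_i: 172×0.28 = 48.16, 172×0.36 = 61.92, 172×0.23 = 39.56, 172×0.13 = 22.36.
cat         O        E   (O−E)²/E
0          49    48.16     0.0147
1          58    61.92     0.2482
2          42    39.56     0.1505
≥3         23    22.36     0.0183
The largest term is for 1: 0.248.

1, 0.248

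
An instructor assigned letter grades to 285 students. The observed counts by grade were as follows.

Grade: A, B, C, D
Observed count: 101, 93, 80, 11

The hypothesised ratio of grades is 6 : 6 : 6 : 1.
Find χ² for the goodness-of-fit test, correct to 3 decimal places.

Ratio total = 19. Expected counts: 285×6/19 = 90, 285×6/19 = 90, 285×6/19 = 90, 285×1/19 = 15.
χ² = (101−90)²/90 + (93−90)²/90 + (80−90)²/90 + (11−15)²/15
   = 1.3444 + 0.1000 + 1.1111 + 1.0667
Sum = 3.622

3.622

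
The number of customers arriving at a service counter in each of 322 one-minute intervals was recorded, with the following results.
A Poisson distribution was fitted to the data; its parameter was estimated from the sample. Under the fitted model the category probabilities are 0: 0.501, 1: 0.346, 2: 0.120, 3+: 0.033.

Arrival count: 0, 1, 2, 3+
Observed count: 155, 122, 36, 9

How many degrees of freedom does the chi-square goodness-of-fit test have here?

2

There are k = 4 categories and 1 parameter estimated from the data, so df = 4 − 1 − 1 = 2.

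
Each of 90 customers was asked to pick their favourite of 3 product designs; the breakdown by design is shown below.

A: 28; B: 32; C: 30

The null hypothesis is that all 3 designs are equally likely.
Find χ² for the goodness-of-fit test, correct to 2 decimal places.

Under H₀ each category has probability 1/3, so each expected count is 90/3 = 30.
A: (28 − 30)²/30 = 4/30 = 0.133
B: (32 − 30)²/30 = 4/30 = 0.133
C: (30 − 30)²/30 = 0/30 = 0.000
Sum = 0.27

0.27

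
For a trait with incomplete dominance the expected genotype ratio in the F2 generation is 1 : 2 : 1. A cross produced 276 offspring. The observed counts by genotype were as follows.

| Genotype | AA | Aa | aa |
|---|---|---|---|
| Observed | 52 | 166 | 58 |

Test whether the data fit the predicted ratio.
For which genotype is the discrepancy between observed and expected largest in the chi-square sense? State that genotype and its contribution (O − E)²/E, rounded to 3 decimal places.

Ratio total = 4. Expected counts: 276×1/4 = 69, 276×2/4 = 138, 276×1/4 = 69.
χ² = (52−69)²/69 + (166−138)²/138 + (58−69)²/69
   = 4.1884 + 5.6812 + 1.7536
The largest term is for Aa: 5.681.

Aa, 5.681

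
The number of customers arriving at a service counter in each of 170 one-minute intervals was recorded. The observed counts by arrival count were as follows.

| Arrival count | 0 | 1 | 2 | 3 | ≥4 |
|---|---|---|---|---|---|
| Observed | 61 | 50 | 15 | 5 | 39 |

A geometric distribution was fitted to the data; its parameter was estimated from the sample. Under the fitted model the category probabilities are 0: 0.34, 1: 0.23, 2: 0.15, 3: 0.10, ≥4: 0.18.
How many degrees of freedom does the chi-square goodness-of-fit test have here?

3

There are k = 5 categories and 1 parameter estimated from the data, so df = 5 − 1 − 1 = 3.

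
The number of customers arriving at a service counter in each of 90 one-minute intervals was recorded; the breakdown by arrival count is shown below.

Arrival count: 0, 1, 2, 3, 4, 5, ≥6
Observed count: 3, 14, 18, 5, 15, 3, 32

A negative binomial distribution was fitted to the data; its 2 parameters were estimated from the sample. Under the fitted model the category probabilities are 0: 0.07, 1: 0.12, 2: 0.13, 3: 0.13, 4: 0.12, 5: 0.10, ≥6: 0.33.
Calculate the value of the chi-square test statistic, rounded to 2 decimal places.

15.72

Expected counts E_i = n·p_i: 90×0.07 = 6.3, 90×0.12 = 10.8, 90×0.13 = 11.7, 90×0.13 = 11.7, 90×0.12 = 10.8, 90×0.10 = 9, 90×0.33 = 29.7.
χ² = (3−6.3)²/6.3 + (14−10.8)²/10.8 + (18−11.7)²/11.7 + (5−11.7)²/11.7 + (15−10.8)²/10.8 + (3−9)²/9 + (32−29.7)²/29.7
   = 1.729 + 0.948 + 3.392 + 3.837 + 1.633 + 4.000 + 0.178
Sum = 15.72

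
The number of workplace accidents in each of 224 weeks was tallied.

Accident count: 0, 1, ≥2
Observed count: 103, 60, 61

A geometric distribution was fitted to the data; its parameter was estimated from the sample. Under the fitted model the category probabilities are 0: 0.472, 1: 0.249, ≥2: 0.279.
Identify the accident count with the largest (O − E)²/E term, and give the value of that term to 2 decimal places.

Expected counts E_i = n·p_i: 224×0.472 = 105.728, 224×0.249 = 55.776, 224×0.279 = 62.496.
0: (103 − 105.728)²/105.728 = 7.441984/105.728 = 0.070
1: (60 − 55.776)²/55.776 = 17.842176/55.776 = 0.320
≥2: (61 − 62.496)²/62.496 = 2.238016/62.496 = 0.036
The largest term is for 1: 0.32.

1, 0.32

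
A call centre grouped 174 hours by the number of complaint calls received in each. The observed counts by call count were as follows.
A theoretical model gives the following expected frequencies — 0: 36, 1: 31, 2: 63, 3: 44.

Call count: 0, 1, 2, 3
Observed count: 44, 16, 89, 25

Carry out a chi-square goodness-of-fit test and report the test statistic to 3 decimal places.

χ² = (44−36)²/36 + (16−31)²/31 + (89−63)²/63 + (25−44)²/44
   = 1.7778 + 7.2581 + 10.7302 + 8.2045
Sum = 27.971

27.971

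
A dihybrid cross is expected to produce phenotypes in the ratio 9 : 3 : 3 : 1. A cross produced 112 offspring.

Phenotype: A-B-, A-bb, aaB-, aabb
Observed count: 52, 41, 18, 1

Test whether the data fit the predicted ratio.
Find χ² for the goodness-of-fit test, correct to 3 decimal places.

Ratio total = 16. Expected counts: 112×9/16 = 63, 112×3/16 = 21, 112×3/16 = 21, 112×1/16 = 7.
χ² = (52−63)²/63 + (41−21)²/21 + (18−21)²/21 + (1−7)²/7
   = 1.9206 + 19.0476 + 0.4286 + 5.1429
Sum = 26.540

26.540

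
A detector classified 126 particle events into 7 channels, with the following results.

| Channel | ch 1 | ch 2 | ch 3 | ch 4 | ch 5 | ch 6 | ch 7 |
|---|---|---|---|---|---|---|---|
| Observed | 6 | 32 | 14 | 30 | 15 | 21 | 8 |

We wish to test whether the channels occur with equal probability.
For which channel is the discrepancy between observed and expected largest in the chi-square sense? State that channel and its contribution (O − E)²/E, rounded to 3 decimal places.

Expected count for each of the 7 categories: 126/7 = 18.
χ² = (6−18)²/18 + (32−18)²/18 + (14−18)²/18 + (30−18)²/18 + (15−18)²/18 + (21−18)²/18 + (8−18)²/18
   = 8.0000 + 10.8889 + 0.8889 + 8.0000 + 0.5000 + 0.5000 + 5.5556
The largest term is for ch 2: 10.889.

ch 2, 10.889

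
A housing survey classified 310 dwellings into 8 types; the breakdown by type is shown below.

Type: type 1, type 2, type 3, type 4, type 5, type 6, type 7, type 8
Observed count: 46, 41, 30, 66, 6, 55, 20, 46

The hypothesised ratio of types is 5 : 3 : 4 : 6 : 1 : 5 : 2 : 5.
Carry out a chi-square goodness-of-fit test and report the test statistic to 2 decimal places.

9.87

Ratio total = 31. Expected counts: 310×5/31 = 50, 310×3/31 = 30, 310×4/31 = 40, 310×6/31 = 60, 310×1/31 = 10, 310×5/31 = 50, 310×2/31 = 20, 310×5/31 = 50.
type 1: (46 − 50)²/50 = 16/50 = 0.320
type 2: (41 − 30)²/30 = 121/30 = 4.033
type 3: (30 − 40)²/40 = 100/40 = 2.500
type 4: (66 − 60)²/60 = 36/60 = 0.600
type 5: (6 − 10)²/10 = 16/10 = 1.600
type 6: (55 − 50)²/50 = 25/50 = 0.500
type 7: (20 − 20)²/20 = 0/20 = 0.000
type 8: (46 − 50)²/50 = 16/50 = 0.320
Sum = 9.87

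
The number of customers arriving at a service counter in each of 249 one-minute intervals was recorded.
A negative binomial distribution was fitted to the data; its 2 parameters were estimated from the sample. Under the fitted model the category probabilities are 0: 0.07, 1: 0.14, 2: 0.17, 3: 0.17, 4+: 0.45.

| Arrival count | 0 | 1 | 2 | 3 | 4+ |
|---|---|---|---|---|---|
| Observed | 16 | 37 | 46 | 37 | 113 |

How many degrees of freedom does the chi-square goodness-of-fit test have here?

There are k = 5 categories and 2 parameters estimated from the data, so df = 5 − 1 − 2 = 2.

2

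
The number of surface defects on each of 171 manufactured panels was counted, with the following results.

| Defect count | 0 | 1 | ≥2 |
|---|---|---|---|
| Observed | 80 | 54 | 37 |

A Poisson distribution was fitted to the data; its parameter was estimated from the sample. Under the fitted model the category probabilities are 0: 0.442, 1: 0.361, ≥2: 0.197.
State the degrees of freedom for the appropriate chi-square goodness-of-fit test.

1

There are k = 3 categories and 1 parameter estimated from the data, so df = 3 − 1 − 1 = 1.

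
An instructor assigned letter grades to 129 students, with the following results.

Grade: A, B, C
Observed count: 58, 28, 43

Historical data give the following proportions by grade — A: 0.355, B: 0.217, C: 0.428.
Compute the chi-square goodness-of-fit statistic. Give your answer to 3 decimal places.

5.954

Expected counts E_i = n·p_i: 129×0.355 = 45.795, 129×0.217 = 27.993, 129×0.428 = 55.212.
cat         O        E   (O−E)²/E
A          58   45.795     3.2528
B          28   27.993     0.0000
C          43   55.212     2.7011
Sum = 5.954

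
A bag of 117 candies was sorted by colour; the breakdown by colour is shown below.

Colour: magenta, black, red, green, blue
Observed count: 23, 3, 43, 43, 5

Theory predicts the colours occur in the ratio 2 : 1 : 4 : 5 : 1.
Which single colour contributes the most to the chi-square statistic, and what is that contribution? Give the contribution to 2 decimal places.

Ratio total = 13. Expected counts: 117×2/13 = 18, 117×1/13 = 9, 117×4/13 = 36, 117×5/13 = 45, 117×1/13 = 9.
χ² = (23−18)²/18 + (3−9)²/9 + (43−36)²/36 + (43−45)²/45 + (5−9)²/9
   = 1.389 + 4.000 + 1.361 + 0.089 + 1.778
The largest term is for black: 4.00.

black, 4.00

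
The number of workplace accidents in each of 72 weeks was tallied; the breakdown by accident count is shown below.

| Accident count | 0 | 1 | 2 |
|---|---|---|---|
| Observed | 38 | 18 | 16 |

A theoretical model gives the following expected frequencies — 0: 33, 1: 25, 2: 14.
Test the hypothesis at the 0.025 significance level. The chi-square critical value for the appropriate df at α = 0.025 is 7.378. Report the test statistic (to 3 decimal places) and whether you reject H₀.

χ² = (38−33)²/33 + (18−25)²/25 + (16−14)²/14
   = 0.7576 + 1.9600 + 0.2857
Sum = 3.003
df = 2. Since 3.003 < 7.378, we do not reject H₀.

3.003; do not reject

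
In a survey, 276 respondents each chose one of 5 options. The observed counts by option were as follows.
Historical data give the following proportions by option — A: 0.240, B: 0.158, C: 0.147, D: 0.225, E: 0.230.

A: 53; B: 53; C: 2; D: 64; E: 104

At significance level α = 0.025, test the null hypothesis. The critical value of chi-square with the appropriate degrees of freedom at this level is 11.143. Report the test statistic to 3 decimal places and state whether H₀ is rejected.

67.262; reject

Expected counts E_i = n·p_i: 276×0.240 = 66.24, 276×0.158 = 43.608, 276×0.147 = 40.572, 276×0.225 = 62.1, 276×0.230 = 63.48.
χ² = (53−66.24)²/66.24 + (53−43.608)²/43.608 + (2−40.572)²/40.572 + (64−62.1)²/62.1 + (104−63.48)²/63.48
   = 2.6464 + 2.0228 + 36.6706 + 0.0581 + 25.8644
Sum = 67.262
df = 4. Since 67.262 > 11.143, we reject H₀.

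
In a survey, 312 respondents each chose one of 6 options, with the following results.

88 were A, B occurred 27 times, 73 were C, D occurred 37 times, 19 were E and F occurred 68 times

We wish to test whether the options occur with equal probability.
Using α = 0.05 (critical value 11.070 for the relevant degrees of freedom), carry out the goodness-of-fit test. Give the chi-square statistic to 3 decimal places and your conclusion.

75.615; reject

Expected count for each of the 6 categories: 312/6 = 52.
χ² = (88−52)²/52 + (27−52)²/52 + (73−52)²/52 + (37−52)²/52 + (19−52)²/52 + (68−52)²/52
   = 24.9231 + 12.0192 + 8.4808 + 4.3269 + 20.9423 + 4.9231
Sum = 75.615
df = 5. Since 75.615 > 11.070, we reject H₀.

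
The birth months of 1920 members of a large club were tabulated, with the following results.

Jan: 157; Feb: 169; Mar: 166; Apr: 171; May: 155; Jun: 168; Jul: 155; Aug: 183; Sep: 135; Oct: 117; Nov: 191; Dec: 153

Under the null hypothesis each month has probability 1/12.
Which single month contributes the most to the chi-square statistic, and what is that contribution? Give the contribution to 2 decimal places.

Oct, 11.56

Expected count for each of the 12 categories: 1920/12 = 160.
Jan: (157 − 160)²/160 = 9/160 = 0.056
Feb: (169 − 160)²/160 = 81/160 = 0.506
Mar: (166 − 160)²/160 = 36/160 = 0.225
Apr: (171 − 160)²/160 = 121/160 = 0.756
May: (155 − 160)²/160 = 25/160 = 0.156
Jun: (168 − 160)²/160 = 64/160 = 0.400
Jul: (155 − 160)²/160 = 25/160 = 0.156
Aug: (183 − 160)²/160 = 529/160 = 3.306
Sep: (135 − 160)²/160 = 625/160 = 3.906
Oct: (117 − 160)²/160 = 1849/160 = 11.556
Nov: (191 − 160)²/160 = 961/160 = 6.006
Dec: (153 − 160)²/160 = 49/160 = 0.306
The largest term is for Oct: 11.56.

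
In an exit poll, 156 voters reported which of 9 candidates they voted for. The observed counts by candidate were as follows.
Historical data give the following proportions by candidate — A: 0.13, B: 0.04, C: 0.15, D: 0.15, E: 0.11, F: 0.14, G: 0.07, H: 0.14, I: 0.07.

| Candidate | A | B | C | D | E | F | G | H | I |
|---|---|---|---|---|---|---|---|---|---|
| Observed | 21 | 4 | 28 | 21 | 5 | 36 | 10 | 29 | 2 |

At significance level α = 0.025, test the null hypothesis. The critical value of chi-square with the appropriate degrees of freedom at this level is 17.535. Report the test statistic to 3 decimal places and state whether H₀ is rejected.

29.489; reject

Expected counts E_i = n·p_i: 156×0.13 = 20.28, 156×0.04 = 6.24, 156×0.15 = 23.4, 156×0.15 = 23.4, 156×0.11 = 17.16, 156×0.14 = 21.84, 156×0.07 = 10.92, 156×0.14 = 21.84, 156×0.07 = 10.92.
χ² = (21−20.28)²/20.28 + (4−6.24)²/6.24 + (28−23.4)²/23.4 + (21−23.4)²/23.4 + (5−17.16)²/17.16 + (36−21.84)²/21.84 + (10−10.92)²/10.92 + (29−21.84)²/21.84 + (2−10.92)²/10.92
   = 0.0256 + 0.8041 + 0.9043 + 0.2462 + 8.6169 + 9.1807 + 0.0775 + 2.3473 + 7.2863
Sum = 29.489
df = 8. Since 29.489 > 17.535, we reject H₀.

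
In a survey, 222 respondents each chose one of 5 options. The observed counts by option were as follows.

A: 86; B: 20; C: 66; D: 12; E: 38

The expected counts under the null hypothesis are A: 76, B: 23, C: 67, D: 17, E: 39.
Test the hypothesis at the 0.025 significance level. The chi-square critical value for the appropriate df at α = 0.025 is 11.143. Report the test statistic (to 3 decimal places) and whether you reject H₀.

cat         O        E   (O−E)²/E
A          86       76     1.3158
B          20       23     0.3913
C          66       67     0.0149
D          12       17     1.4706
E          38       39     0.0256
Sum = 3.218
df = 4. Since 3.218 < 11.143, we do not reject H₀.

3.218; do not reject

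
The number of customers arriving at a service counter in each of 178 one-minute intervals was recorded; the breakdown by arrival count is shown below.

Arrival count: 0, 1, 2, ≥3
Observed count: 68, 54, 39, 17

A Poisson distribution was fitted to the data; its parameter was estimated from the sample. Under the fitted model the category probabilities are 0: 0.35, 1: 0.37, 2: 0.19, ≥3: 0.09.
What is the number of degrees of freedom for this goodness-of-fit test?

2

There are k = 4 categories and 1 parameter estimated from the data, so df = 4 − 1 − 1 = 2.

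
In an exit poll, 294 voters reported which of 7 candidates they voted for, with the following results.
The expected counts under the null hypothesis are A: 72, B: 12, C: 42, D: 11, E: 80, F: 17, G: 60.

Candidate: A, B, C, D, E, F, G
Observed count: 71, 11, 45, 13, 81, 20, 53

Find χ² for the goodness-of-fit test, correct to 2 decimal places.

χ² = (71−72)²/72 + (11−12)²/12 + (45−42)²/42 + (13−11)²/11 + (81−80)²/80 + (20−17)²/17 + (53−60)²/60
   = 0.014 + 0.083 + 0.214 + 0.364 + 0.013 + 0.529 + 0.817
Sum = 2.03

2.03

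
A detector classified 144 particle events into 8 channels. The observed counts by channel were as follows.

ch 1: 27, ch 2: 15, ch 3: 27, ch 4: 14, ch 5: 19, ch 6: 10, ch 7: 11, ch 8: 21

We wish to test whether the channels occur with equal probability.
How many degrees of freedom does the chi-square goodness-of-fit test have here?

There are k = 8 categories and no parameters were estimated from the data, so df = 8 − 1 = 7.

7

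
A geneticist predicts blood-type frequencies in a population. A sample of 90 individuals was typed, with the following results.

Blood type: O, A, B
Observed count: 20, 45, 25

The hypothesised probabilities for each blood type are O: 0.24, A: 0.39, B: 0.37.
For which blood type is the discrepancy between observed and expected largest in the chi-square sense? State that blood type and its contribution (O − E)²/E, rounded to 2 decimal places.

A, 2.79

Expected counts E_i = n·p_i: 90×0.24 = 21.6, 90×0.39 = 35.1, 90×0.37 = 33.3.
cat         O        E   (O−E)²/E
O          20     21.6      0.119
A          45     35.1      2.792
B          25     33.3      2.069
The largest term is for A: 2.79.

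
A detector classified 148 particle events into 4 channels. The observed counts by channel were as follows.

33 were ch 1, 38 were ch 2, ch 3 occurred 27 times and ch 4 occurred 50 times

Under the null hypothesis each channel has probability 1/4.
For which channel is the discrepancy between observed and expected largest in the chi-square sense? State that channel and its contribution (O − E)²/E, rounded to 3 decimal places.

ch 4, 4.568

Expected count for each of the 4 categories: 148/4 = 37.
ch 1: (33 − 37)²/37 = 16/37 = 0.4324
ch 2: (38 − 37)²/37 = 1/37 = 0.0270
ch 3: (27 − 37)²/37 = 100/37 = 2.7027
ch 4: (50 − 37)²/37 = 169/37 = 4.5676
The largest term is for ch 4: 4.568.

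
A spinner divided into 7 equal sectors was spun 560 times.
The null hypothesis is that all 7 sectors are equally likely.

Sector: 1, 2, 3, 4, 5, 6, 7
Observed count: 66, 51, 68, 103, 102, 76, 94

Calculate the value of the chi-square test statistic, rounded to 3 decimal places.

30.075

Under H₀ each category has probability 1/7, so each expected count is 560/7 = 80.
1: (66 − 80)²/80 = 196/80 = 2.4500
2: (51 − 80)²/80 = 841/80 = 10.5125
3: (68 − 80)²/80 = 144/80 = 1.8000
4: (103 − 80)²/80 = 529/80 = 6.6125
5: (102 − 80)²/80 = 484/80 = 6.0500
6: (76 − 80)²/80 = 16/80 = 0.2000
7: (94 − 80)²/80 = 196/80 = 2.4500
Sum = 30.075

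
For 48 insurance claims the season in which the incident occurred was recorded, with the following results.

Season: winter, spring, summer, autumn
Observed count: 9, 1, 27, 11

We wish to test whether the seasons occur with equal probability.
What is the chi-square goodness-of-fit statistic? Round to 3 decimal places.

29.667

Under H₀ each category has probability 1/4, so each expected count is 48/4 = 12.
χ² = (9−12)²/12 + (1−12)²/12 + (27−12)²/12 + (11−12)²/12
   = 0.7500 + 10.0833 + 18.7500 + 0.0833
Sum = 29.667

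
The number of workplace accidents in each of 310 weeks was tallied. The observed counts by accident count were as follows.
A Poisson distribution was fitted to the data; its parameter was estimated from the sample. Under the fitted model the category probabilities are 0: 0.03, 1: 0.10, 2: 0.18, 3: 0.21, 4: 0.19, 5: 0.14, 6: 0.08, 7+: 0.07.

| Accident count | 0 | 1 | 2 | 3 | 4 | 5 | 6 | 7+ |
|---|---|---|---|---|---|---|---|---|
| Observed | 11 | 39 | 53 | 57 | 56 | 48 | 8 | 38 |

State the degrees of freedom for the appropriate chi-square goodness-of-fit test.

6

There are k = 8 categories and 1 parameter estimated from the data, so df = 8 − 1 − 1 = 6.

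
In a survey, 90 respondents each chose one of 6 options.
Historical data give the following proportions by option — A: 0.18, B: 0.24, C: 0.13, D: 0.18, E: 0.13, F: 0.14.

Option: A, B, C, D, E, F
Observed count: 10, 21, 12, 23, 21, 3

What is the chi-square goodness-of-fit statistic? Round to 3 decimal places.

19.958

Expected counts E_i = n·p_i: 90×0.18 = 16.2, 90×0.24 = 21.6, 90×0.13 = 11.7, 90×0.18 = 16.2, 90×0.13 = 11.7, 90×0.14 = 12.6.
χ² = (10−16.2)²/16.2 + (21−21.6)²/21.6 + (12−11.7)²/11.7 + (23−16.2)²/16.2 + (21−11.7)²/11.7 + (3−12.6)²/12.6
   = 2.3728 + 0.0167 + 0.0077 + 2.8543 + 7.3923 + 7.3143
Sum = 19.958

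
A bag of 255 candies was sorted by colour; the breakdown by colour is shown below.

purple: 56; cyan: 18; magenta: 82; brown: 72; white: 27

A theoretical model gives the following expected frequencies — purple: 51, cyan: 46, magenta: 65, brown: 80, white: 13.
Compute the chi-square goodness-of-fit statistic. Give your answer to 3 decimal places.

purple: (56 − 51)²/51 = 25/51 = 0.4902
cyan: (18 − 46)²/46 = 784/46 = 17.0435
magenta: (82 − 65)²/65 = 289/65 = 4.4462
brown: (72 − 80)²/80 = 64/80 = 0.8000
white: (27 − 13)²/13 = 196/13 = 15.0769
Sum = 37.857

37.857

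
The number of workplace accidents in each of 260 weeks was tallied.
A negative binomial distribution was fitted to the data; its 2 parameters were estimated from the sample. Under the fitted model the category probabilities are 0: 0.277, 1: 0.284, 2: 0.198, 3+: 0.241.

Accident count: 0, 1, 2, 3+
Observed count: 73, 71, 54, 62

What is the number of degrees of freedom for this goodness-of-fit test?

There are k = 4 categories and 2 parameters estimated from the data, so df = 4 − 1 − 2 = 1.

1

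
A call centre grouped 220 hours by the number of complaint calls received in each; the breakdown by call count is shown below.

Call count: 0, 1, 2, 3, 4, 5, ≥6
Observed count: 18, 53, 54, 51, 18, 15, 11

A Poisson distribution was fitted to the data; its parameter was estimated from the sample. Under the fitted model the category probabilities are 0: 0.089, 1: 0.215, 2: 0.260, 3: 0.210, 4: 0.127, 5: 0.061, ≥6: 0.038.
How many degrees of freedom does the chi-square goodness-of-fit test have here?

There are k = 7 categories and 1 parameter estimated from the data, so df = 7 − 1 − 1 = 5.

5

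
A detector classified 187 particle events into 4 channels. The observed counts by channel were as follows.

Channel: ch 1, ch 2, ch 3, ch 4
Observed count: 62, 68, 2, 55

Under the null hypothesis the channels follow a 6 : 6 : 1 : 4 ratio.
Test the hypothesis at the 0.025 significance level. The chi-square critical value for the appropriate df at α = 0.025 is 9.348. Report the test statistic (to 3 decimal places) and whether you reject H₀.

Ratio total = 17. Expected counts: 187×6/17 = 66, 187×6/17 = 66, 187×1/17 = 11, 187×4/17 = 44.
ch 1: (62 − 66)²/66 = 16/66 = 0.2424
ch 2: (68 − 66)²/66 = 4/66 = 0.0606
ch 3: (2 − 11)²/11 = 81/11 = 7.3636
ch 4: (55 − 44)²/44 = 121/44 = 2.7500
Sum = 10.417
df = 3. Since 10.417 > 9.348, we reject H₀.

10.417; reject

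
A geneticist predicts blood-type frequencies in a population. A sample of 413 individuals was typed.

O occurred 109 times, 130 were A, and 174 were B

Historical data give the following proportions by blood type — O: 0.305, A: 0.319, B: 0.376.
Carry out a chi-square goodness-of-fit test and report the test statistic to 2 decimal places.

4.56

Expected counts E_i = n·p_i: 413×0.305 = 125.965, 413×0.319 = 131.747, 413×0.376 = 155.288.
cat         O        E   (O−E)²/E
O         109  125.965      2.285
A         130  131.747      0.023
B         174  155.288      2.255
Sum = 4.56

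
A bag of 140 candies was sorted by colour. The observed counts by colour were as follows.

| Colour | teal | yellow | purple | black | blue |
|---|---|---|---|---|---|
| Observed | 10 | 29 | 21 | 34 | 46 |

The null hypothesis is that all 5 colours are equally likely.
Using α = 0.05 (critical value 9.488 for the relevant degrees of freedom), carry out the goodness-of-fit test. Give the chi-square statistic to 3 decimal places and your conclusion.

26.214; reject

Expected count for each of the 5 categories: 140/5 = 28.
χ² = (10−28)²/28 + (29−28)²/28 + (21−28)²/28 + (34−28)²/28 + (46−28)²/28
   = 11.5714 + 0.0357 + 1.7500 + 1.2857 + 11.5714
Sum = 26.214
df = 4. Since 26.214 > 9.488, we reject H₀.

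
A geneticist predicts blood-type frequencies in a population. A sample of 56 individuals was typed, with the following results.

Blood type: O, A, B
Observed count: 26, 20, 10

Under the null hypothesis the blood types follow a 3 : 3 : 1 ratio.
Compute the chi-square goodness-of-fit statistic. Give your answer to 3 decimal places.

1.333

Ratio total = 7. Expected counts: 56×3/7 = 24, 56×3/7 = 24, 56×1/7 = 8.
χ² = (26−24)²/24 + (20−24)²/24 + (10−8)²/8
   = 0.1667 + 0.6667 + 0.5000
Sum = 1.333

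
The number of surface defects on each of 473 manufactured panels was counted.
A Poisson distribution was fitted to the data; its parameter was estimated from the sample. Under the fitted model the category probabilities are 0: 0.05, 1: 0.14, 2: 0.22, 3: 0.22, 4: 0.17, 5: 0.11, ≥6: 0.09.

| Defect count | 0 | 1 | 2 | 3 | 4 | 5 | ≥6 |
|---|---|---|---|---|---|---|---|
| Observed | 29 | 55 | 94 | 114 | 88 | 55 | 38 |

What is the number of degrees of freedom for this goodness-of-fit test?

There are k = 7 categories and 1 parameter estimated from the data, so df = 7 − 1 − 1 = 5.

5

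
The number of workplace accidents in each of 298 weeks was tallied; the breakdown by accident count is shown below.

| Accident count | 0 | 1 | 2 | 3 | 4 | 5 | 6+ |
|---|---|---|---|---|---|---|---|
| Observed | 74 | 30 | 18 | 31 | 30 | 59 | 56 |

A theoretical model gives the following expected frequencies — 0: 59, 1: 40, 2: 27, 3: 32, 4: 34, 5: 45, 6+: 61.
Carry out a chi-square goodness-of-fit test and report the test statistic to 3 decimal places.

0: (74 − 59)²/59 = 225/59 = 3.8136
1: (30 − 40)²/40 = 100/40 = 2.5000
2: (18 − 27)²/27 = 81/27 = 3.0000
3: (31 − 32)²/32 = 1/32 = 0.0313
4: (30 − 34)²/34 = 16/34 = 0.4706
5: (59 − 45)²/45 = 196/45 = 4.3556
6+: (56 − 61)²/61 = 25/61 = 0.4098
Sum = 14.581

14.581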